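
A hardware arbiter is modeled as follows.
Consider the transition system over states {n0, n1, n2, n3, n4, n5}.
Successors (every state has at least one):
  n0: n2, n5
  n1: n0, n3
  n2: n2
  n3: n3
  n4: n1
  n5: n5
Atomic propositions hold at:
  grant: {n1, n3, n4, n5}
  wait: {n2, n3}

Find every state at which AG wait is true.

{n2, n3}

AG wait: greatest fixpoint, start Z0 = {n2, n3}, keep only states in Sat with every successor in Z. Already a fixed point.
Sat(AG wait) = {n2, n3}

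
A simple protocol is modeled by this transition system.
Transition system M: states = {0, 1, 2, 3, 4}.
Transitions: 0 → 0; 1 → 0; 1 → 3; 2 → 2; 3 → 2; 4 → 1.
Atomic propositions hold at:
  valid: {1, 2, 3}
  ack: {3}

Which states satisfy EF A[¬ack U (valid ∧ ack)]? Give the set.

{1, 3, 4}

Sat(¬ack) = {0, 1, 2, 4}
Sat(valid ∧ ack) = {3}
A[¬ack U (valid ∧ ack)]: least fixpoint, start Z0 = Sat((valid ∧ ack)) = {3}, add states in Sat(¬ack) with every successor in Z. Already a fixed point.
Sat(A[¬ack U (valid ∧ ack)]) = {3}
EF A[¬ack U (valid ∧ ack)]: least fixpoint, start Z0 = {3}, add states with some successor in Z. Z1 = {1, 3}; Z2 = {1, 3, 4}; fixed.
Sat(EF A[¬ack U (valid ∧ ack)]) = {1, 3, 4}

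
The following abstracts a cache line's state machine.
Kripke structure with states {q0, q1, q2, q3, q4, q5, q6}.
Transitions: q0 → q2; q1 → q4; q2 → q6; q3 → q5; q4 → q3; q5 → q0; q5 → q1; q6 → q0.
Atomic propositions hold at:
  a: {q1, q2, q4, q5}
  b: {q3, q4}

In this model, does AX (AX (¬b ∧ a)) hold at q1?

Sat(¬b) = {q0, q1, q2, q5, q6}
Sat(¬b ∧ a) = {q1, q2, q5}
Sat(AX (¬b ∧ a)) = {s : every successor in {q1, q2, q5}} = {q0, q3}
Sat(AX (AX (¬b ∧ a))) = {s : every successor in {q0, q3}} = {q4, q6}
q1 ∉ Sat(AX (AX (¬b ∧ a))) = {q4, q6}, so the formula does not hold at q1.

No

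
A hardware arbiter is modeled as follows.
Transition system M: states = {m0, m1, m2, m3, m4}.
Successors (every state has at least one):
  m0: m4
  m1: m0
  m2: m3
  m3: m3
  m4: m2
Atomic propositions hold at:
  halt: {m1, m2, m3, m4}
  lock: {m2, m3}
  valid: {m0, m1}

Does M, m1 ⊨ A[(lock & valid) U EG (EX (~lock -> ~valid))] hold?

No

Sat(lock & valid) = ∅
Sat(~lock) = {m0, m1, m4}
Sat(~valid) = {m2, m3, m4}
Sat(~lock -> ~valid) = {m2, m3, m4}
Sat(EX (~lock -> ~valid)) = {s : some successor in {m2, m3, m4}} = {m0, m2, m3, m4}
EG (EX (~lock -> ~valid)): greatest fixpoint, start Z0 = {m0, m2, m3, m4}, keep only states in Sat with some successor in Z. Already a fixed point.
Sat(EG (EX (~lock -> ~valid))) = {m0, m2, m3, m4}
A[(lock & valid) U EG (EX (~lock -> ~valid))]: least fixpoint, start Z0 = Sat(EG (EX (~lock -> ~valid))) = {m0, m2, m3, m4}, add states in Sat(lock & valid) with every successor in Z. Already a fixed point.
Sat(A[(lock & valid) U EG (EX (~lock -> ~valid))]) = {m0, m2, m3, m4}
m1 ∉ Sat(A[(lock & valid) U EG (EX (~lock -> ~valid))]) = {m0, m2, m3, m4}, so the formula does not hold at m1.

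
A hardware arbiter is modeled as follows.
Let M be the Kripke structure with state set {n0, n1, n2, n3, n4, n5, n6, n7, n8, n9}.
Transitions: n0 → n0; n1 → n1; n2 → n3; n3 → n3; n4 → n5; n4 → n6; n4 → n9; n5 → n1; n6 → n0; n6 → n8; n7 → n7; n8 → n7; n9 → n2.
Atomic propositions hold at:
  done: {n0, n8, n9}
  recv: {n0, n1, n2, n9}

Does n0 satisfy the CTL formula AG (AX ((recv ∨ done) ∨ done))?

Yes

Sat(recv ∨ done) = {n0, n1, n2, n8, n9}
Sat((recv ∨ done) ∨ done) = {n0, n1, n2, n8, n9}
Sat(AX ((recv ∨ done) ∨ done)) = {s : every successor in {n0, n1, n2, n8, n9}} = {n0, n1, n5, n6, n9}
AG (AX ((recv ∨ done) ∨ done)): greatest fixpoint, start Z0 = {n0, n1, n5, n6, n9}, keep only states in Sat with every successor in Z. Z1 = {n0, n1, n5}; fixed.
Sat(AG (AX ((recv ∨ done) ∨ done))) = {n0, n1, n5}
n0 ∈ Sat(AG (AX ((recv ∨ done) ∨ done))) = {n0, n1, n5}, so the formula holds at n0.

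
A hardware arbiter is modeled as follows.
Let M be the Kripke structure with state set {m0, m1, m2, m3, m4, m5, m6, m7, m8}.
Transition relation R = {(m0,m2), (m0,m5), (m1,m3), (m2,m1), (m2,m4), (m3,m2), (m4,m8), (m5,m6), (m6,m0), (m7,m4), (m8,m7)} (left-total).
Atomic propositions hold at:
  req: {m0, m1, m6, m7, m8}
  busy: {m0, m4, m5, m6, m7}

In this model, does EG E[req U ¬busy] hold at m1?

Sat(¬busy) = {m1, m2, m3, m8}
E[req U ¬busy]: least fixpoint, start Z0 = Sat(¬busy) = {m1, m2, m3, m8}, add states in Sat(req) with some successor in Z. Z1 = {m0, m1, m2, m3, m8}; Z2 = {m0, m1, m2, m3, m6, m8}; fixed.
Sat(E[req U ¬busy]) = {m0, m1, m2, m3, m6, m8}
EG E[req U ¬busy]: greatest fixpoint, start Z0 = {m0, m1, m2, m3, m6, m8}, keep only states in Sat with some successor in Z. Z1 = {m0, m1, m2, m3, m6}; fixed.
Sat(EG E[req U ¬busy]) = {m0, m1, m2, m3, m6}
m1 ∈ Sat(EG E[req U ¬busy]) = {m0, m1, m2, m3, m6}, so the formula holds at m1.

Yes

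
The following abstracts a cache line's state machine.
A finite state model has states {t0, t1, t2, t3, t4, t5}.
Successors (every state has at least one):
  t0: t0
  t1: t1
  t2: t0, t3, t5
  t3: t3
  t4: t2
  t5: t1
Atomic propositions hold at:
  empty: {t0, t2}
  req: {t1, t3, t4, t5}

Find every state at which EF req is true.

{t1, t2, t3, t4, t5}

EF req: least fixpoint, start Z0 = {t1, t3, t4, t5}, add states with some successor in Z. Z1 = {t1, t2, t3, t4, t5}; fixed.
Sat(EF req) = {t1, t2, t3, t4, t5}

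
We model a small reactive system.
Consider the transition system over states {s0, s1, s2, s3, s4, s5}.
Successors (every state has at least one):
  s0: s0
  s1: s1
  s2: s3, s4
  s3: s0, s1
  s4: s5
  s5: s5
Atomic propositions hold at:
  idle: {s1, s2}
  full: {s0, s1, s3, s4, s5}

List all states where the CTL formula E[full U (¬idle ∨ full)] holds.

Sat(¬idle) = {s0, s3, s4, s5}
Sat(¬idle ∨ full) = {s0, s1, s3, s4, s5}
E[full U (¬idle ∨ full)]: least fixpoint, start Z0 = Sat((¬idle ∨ full)) = {s0, s1, s3, s4, s5}, add states in Sat(full) with some successor in Z. Already a fixed point.
Sat(E[full U (¬idle ∨ full)]) = {s0, s1, s3, s4, s5}

{s0, s1, s3, s4, s5}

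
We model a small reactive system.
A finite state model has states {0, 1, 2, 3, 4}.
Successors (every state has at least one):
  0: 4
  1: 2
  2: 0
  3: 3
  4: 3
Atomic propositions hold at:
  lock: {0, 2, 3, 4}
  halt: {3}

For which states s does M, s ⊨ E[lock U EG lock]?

{0, 2, 3, 4}

EG lock: greatest fixpoint, start Z0 = {0, 2, 3, 4}, keep only states in Sat with some successor in Z. Already a fixed point.
Sat(EG lock) = {0, 2, 3, 4}
E[lock U EG lock]: least fixpoint, start Z0 = Sat(EG lock) = {0, 2, 3, 4}, add states in Sat(lock) with some successor in Z. Already a fixed point.
Sat(E[lock U EG lock]) = {0, 2, 3, 4}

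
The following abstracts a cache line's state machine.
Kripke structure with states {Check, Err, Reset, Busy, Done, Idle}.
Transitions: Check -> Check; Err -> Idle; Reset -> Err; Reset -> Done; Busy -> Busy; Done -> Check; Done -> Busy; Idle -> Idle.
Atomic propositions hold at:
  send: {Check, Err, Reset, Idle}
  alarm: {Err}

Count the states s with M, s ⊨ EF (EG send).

5

EG send: greatest fixpoint, start Z0 = {Check, Err, Reset, Idle}, keep only states in Sat with some successor in Z. Already a fixed point.
Sat(EG send) = {Check, Err, Reset, Idle}
EF (EG send): least fixpoint, start Z0 = {Check, Err, Reset, Idle}, add states with some successor in Z. Z1 = {Check, Err, Reset, Done, Idle}; fixed.
Sat(EF (EG send)) = {Check, Err, Reset, Done, Idle}
|Sat(EF (EG send))| = |{Check, Err, Reset, Done, Idle}| = 5.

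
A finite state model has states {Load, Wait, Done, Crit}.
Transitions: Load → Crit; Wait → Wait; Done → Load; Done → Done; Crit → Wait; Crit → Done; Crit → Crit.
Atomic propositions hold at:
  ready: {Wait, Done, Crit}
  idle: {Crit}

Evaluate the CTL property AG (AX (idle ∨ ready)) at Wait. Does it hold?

Yes

Sat(idle ∨ ready) = {Wait, Done, Crit}
Sat(AX (idle ∨ ready)) = {s : every successor in {Wait, Done, Crit}} = {Load, Wait, Crit}
AG (AX (idle ∨ ready)): greatest fixpoint, start Z0 = {Load, Wait, Crit}, keep only states in Sat with every successor in Z. Z1 = {Load, Wait}; Z2 = {Wait}; fixed.
Sat(AG (AX (idle ∨ ready))) = {Wait}
Wait ∈ Sat(AG (AX (idle ∨ ready))) = {Wait}, so the formula holds at Wait.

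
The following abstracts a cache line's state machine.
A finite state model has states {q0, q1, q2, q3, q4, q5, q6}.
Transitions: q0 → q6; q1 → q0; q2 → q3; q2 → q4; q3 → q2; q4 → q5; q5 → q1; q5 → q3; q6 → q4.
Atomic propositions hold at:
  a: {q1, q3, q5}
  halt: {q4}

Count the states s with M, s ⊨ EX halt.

2

Sat(EX halt) = {s : some successor in {q4}} = {q2, q6}
|Sat(EX halt)| = |{q2, q6}| = 2.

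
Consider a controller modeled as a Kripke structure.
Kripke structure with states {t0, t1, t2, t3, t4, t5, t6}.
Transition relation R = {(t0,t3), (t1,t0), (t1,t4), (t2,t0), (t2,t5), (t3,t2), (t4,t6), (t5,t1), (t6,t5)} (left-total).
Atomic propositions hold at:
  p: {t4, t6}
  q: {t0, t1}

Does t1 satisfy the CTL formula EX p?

Yes

Sat(EX p) = {s : some successor in {t4, t6}} = {t1, t4}
t1 ∈ Sat(EX p) = {t1, t4}, so the formula holds at t1.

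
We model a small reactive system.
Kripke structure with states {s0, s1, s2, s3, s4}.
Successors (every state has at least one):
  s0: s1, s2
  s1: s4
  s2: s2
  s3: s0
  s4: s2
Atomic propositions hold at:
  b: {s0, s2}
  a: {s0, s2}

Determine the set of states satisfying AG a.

{s2}

AG a: greatest fixpoint, start Z0 = {s0, s2}, keep only states in Sat with every successor in Z. Z1 = {s2}; fixed.
Sat(AG a) = {s2}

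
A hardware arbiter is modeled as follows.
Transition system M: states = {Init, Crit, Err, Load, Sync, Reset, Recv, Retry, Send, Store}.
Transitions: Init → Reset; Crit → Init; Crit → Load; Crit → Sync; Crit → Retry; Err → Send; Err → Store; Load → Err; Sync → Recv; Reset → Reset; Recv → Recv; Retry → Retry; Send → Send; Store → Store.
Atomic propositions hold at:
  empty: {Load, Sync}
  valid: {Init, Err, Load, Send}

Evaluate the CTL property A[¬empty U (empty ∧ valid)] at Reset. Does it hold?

No

Sat(¬empty) = {Init, Crit, Err, Reset, Recv, Retry, Send, Store}
Sat(empty ∧ valid) = {Load}
A[¬empty U (empty ∧ valid)]: least fixpoint, start Z0 = Sat((empty ∧ valid)) = {Load}, add states in Sat(¬empty) with every successor in Z. Already a fixed point.
Sat(A[¬empty U (empty ∧ valid)]) = {Load}
Reset ∉ Sat(A[¬empty U (empty ∧ valid)]) = {Load}, so the formula does not hold at Reset.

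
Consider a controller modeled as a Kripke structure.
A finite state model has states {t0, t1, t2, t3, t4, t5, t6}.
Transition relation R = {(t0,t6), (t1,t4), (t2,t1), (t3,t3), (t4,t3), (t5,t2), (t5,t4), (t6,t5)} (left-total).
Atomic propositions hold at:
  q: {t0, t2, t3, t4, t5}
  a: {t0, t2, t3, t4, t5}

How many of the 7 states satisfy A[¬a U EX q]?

5

Sat(¬a) = {t1, t6}
Sat(EX q) = {s : some successor in {t0, t2, t3, t4, t5}} = {t1, t3, t4, t5, t6}
A[¬a U EX q]: least fixpoint, start Z0 = Sat(EX q) = {t1, t3, t4, t5, t6}, add states in Sat(¬a) with every successor in Z. Already a fixed point.
Sat(A[¬a U EX q]) = {t1, t3, t4, t5, t6}
|Sat(A[¬a U EX q])| = |{t1, t3, t4, t5, t6}| = 5.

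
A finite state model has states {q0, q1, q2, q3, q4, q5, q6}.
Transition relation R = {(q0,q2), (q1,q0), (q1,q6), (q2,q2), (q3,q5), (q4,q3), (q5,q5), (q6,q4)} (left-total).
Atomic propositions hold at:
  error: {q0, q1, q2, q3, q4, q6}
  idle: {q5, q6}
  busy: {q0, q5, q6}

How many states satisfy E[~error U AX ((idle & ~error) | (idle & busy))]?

2

Sat(~error) = {q5}
Sat(idle & ~error) = {q5}
Sat(idle & busy) = {q5, q6}
Sat((idle & ~error) | (idle & busy)) = {q5, q6}
Sat(AX ((idle & ~error) | (idle & busy))) = {s : every successor in {q5, q6}} = {q3, q5}
E[~error U AX ((idle & ~error) | (idle & busy))]: least fixpoint, start Z0 = Sat(AX ((idle & ~error) | (idle & busy))) = {q3, q5}, add states in Sat(~error) with some successor in Z. Already a fixed point.
Sat(E[~error U AX ((idle & ~error) | (idle & busy))]) = {q3, q5}
|Sat(E[~error U AX ((idle & ~error) | (idle & busy))])| = |{q3, q5}| = 2.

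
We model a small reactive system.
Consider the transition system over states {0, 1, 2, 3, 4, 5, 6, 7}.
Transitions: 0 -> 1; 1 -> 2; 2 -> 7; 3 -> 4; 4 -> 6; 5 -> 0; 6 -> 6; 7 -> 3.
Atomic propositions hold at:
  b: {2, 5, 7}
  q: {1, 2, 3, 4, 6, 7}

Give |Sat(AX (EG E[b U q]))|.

E[b U q]: least fixpoint, start Z0 = Sat(q) = {1, 2, 3, 4, 6, 7}, add states in Sat(b) with some successor in Z. Already a fixed point.
Sat(E[b U q]) = {1, 2, 3, 4, 6, 7}
EG E[b U q]: greatest fixpoint, start Z0 = {1, 2, 3, 4, 6, 7}, keep only states in Sat with some successor in Z. Already a fixed point.
Sat(EG E[b U q]) = {1, 2, 3, 4, 6, 7}
Sat(AX (EG E[b U q])) = {s : every successor in {1, 2, 3, 4, 6, 7}} = {0, 1, 2, 3, 4, 6, 7}
|Sat(AX (EG E[b U q]))| = |{0, 1, 2, 3, 4, 6, 7}| = 7.

7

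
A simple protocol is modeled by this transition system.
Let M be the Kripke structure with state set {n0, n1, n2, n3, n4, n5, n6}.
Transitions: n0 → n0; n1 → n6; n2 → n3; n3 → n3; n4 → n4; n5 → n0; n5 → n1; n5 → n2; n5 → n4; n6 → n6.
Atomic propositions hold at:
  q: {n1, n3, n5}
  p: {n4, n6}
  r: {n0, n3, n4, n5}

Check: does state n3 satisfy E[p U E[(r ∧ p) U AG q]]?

Yes

Sat(r ∧ p) = {n4}
AG q: greatest fixpoint, start Z0 = {n1, n3, n5}, keep only states in Sat with every successor in Z. Z1 = {n3}; fixed.
Sat(AG q) = {n3}
E[(r ∧ p) U AG q]: least fixpoint, start Z0 = Sat(AG q) = {n3}, add states in Sat(r ∧ p) with some successor in Z. Already a fixed point.
Sat(E[(r ∧ p) U AG q]) = {n3}
E[p U E[(r ∧ p) U AG q]]: least fixpoint, start Z0 = Sat(E[(r ∧ p) U AG q]) = {n3}, add states in Sat(p) with some successor in Z. Already a fixed point.
Sat(E[p U E[(r ∧ p) U AG q]]) = {n3}
n3 ∈ Sat(E[p U E[(r ∧ p) U AG q]]) = {n3}, so the formula holds at n3.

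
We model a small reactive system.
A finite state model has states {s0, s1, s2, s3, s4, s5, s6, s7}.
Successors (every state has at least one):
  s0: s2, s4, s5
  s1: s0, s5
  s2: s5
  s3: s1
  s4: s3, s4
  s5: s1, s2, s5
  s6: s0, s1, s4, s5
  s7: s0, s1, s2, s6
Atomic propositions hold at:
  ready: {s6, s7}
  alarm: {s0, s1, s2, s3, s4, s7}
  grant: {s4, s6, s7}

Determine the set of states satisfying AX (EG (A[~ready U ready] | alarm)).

{s3, s4}

Sat(~ready) = {s0, s1, s2, s3, s4, s5}
A[~ready U ready]: least fixpoint, start Z0 = Sat(ready) = {s6, s7}, add states in Sat(~ready) with every successor in Z. Already a fixed point.
Sat(A[~ready U ready]) = {s6, s7}
Sat(A[~ready U ready] | alarm) = {s0, s1, s2, s3, s4, s6, s7}
EG (A[~ready U ready] | alarm): greatest fixpoint, start Z0 = {s0, s1, s2, s3, s4, s6, s7}, keep only states in Sat with some successor in Z. Z1 = {s0, s1, s3, s4, s6, s7}; fixed.
Sat(EG (A[~ready U ready] | alarm)) = {s0, s1, s3, s4, s6, s7}
Sat(AX (EG (A[~ready U ready] | alarm))) = {s : every successor in {s0, s1, s3, s4, s6, s7}} = {s3, s4}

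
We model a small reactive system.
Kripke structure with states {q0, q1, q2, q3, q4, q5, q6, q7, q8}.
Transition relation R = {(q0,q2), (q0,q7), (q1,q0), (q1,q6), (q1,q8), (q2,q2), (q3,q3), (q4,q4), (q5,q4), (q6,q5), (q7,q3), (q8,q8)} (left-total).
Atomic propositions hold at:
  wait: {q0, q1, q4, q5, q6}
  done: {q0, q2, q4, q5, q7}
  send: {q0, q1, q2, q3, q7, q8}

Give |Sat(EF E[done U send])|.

6

E[done U send]: least fixpoint, start Z0 = Sat(send) = {q0, q1, q2, q3, q7, q8}, add states in Sat(done) with some successor in Z. Already a fixed point.
Sat(E[done U send]) = {q0, q1, q2, q3, q7, q8}
EF E[done U send]: least fixpoint, start Z0 = {q0, q1, q2, q3, q7, q8}, add states with some successor in Z. Already a fixed point.
Sat(EF E[done U send]) = {q0, q1, q2, q3, q7, q8}
|Sat(EF E[done U send])| = |{q0, q1, q2, q3, q7, q8}| = 6.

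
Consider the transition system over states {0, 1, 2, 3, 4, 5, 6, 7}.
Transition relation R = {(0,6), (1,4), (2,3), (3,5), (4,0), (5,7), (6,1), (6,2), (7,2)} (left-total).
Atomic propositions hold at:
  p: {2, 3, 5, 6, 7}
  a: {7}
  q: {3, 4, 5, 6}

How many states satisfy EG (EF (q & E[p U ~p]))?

Sat(~p) = {0, 1, 4}
E[p U ~p]: least fixpoint, start Z0 = Sat(~p) = {0, 1, 4}, add states in Sat(p) with some successor in Z. Z1 = {0, 1, 4, 6}; fixed.
Sat(E[p U ~p]) = {0, 1, 4, 6}
Sat(q & E[p U ~p]) = {4, 6}
EF (q & E[p U ~p]): least fixpoint, start Z0 = {4, 6}, add states with some successor in Z. Z1 = {0, 1, 4, 6}; fixed.
Sat(EF (q & E[p U ~p])) = {0, 1, 4, 6}
EG (EF (q & E[p U ~p])): greatest fixpoint, start Z0 = {0, 1, 4, 6}, keep only states in Sat with some successor in Z. Already a fixed point.
Sat(EG (EF (q & E[p U ~p]))) = {0, 1, 4, 6}
|Sat(EG (EF (q & E[p U ~p])))| = |{0, 1, 4, 6}| = 4.

4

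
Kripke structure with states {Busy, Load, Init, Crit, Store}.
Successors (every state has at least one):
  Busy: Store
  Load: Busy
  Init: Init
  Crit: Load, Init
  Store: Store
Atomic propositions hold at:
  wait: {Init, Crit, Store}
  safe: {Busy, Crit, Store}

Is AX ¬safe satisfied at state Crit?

Sat(¬safe) = {Load, Init}
Sat(AX ¬safe) = {s : every successor in {Load, Init}} = {Init, Crit}
Crit ∈ Sat(AX ¬safe) = {Init, Crit}, so the formula holds at Crit.

Yes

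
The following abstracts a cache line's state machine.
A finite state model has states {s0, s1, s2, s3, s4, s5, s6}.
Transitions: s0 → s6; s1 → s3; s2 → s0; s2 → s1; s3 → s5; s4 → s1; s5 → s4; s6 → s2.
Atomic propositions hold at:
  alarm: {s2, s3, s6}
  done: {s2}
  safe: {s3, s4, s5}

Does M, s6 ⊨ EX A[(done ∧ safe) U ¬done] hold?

Sat(done ∧ safe) = ∅
Sat(¬done) = {s0, s1, s3, s4, s5, s6}
A[(done ∧ safe) U ¬done]: least fixpoint, start Z0 = Sat(¬done) = {s0, s1, s3, s4, s5, s6}, add states in Sat(done ∧ safe) with every successor in Z. Already a fixed point.
Sat(A[(done ∧ safe) U ¬done]) = {s0, s1, s3, s4, s5, s6}
Sat(EX A[(done ∧ safe) U ¬done]) = {s : some successor in {s0, s1, s3, s4, s5, s6}} = {s0, s1, s2, s3, s4, s5}
s6 ∉ Sat(EX A[(done ∧ safe) U ¬done]) = {s0, s1, s2, s3, s4, s5}, so the formula does not hold at s6.

No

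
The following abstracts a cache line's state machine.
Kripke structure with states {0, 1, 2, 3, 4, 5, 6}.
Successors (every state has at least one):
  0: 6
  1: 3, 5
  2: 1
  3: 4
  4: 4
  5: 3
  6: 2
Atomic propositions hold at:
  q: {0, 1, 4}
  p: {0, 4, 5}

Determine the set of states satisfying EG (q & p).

{4}

Sat(q & p) = {0, 4}
EG (q & p): greatest fixpoint, start Z0 = {0, 4}, keep only states in Sat with some successor in Z. Z1 = {4}; fixed.
Sat(EG (q & p)) = {4}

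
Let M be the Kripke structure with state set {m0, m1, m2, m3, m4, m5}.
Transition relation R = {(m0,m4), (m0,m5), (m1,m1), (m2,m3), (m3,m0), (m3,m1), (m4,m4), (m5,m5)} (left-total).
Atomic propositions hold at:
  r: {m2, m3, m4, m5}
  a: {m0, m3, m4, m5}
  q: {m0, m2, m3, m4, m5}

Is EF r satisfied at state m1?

No

EF r: least fixpoint, start Z0 = {m2, m3, m4, m5}, add states with some successor in Z. Z1 = {m0, m2, m3, m4, m5}; fixed.
Sat(EF r) = {m0, m2, m3, m4, m5}
m1 ∉ Sat(EF r) = {m0, m2, m3, m4, m5}, so the formula does not hold at m1.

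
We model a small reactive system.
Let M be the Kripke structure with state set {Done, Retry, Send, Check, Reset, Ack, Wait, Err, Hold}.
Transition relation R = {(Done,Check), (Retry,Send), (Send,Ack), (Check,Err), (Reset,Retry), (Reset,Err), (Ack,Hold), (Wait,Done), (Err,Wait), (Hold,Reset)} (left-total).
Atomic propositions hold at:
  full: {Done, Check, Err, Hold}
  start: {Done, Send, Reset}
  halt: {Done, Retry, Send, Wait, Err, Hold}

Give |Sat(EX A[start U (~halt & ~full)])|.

3

Sat(~halt) = {Check, Reset, Ack}
Sat(~full) = {Retry, Send, Reset, Ack, Wait}
Sat(~halt & ~full) = {Reset, Ack}
A[start U (~halt & ~full)]: least fixpoint, start Z0 = Sat((~halt & ~full)) = {Reset, Ack}, add states in Sat(start) with every successor in Z. Z1 = {Send, Reset, Ack}; fixed.
Sat(A[start U (~halt & ~full)]) = {Send, Reset, Ack}
Sat(EX A[start U (~halt & ~full)]) = {s : some successor in {Send, Reset, Ack}} = {Retry, Send, Hold}
|Sat(EX A[start U (~halt & ~full)])| = |{Retry, Send, Hold}| = 3.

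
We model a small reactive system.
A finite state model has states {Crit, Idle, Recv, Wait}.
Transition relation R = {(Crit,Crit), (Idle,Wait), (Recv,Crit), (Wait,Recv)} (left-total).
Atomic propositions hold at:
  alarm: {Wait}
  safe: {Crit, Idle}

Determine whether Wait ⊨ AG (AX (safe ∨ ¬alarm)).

Yes

Sat(¬alarm) = {Crit, Idle, Recv}
Sat(safe ∨ ¬alarm) = {Crit, Idle, Recv}
Sat(AX (safe ∨ ¬alarm)) = {s : every successor in {Crit, Idle, Recv}} = {Crit, Recv, Wait}
AG (AX (safe ∨ ¬alarm)): greatest fixpoint, start Z0 = {Crit, Recv, Wait}, keep only states in Sat with every successor in Z. Already a fixed point.
Sat(AG (AX (safe ∨ ¬alarm))) = {Crit, Recv, Wait}
Wait ∈ Sat(AG (AX (safe ∨ ¬alarm))) = {Crit, Recv, Wait}, so the formula holds at Wait.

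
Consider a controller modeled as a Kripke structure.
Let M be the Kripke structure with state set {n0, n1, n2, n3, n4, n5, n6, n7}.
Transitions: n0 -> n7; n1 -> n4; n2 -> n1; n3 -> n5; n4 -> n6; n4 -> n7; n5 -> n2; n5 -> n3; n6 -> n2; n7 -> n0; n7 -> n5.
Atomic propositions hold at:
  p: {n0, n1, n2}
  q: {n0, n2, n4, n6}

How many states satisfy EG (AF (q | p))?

Sat(q | p) = {n0, n1, n2, n4, n6}
AF (q | p): least fixpoint, start Z0 = {n0, n1, n2, n4, n6}, add states with every successor in Z. Already a fixed point.
Sat(AF (q | p)) = {n0, n1, n2, n4, n6}
EG (AF (q | p)): greatest fixpoint, start Z0 = {n0, n1, n2, n4, n6}, keep only states in Sat with some successor in Z. Z1 = {n1, n2, n4, n6}; fixed.
Sat(EG (AF (q | p))) = {n1, n2, n4, n6}
|Sat(EG (AF (q | p)))| = |{n1, n2, n4, n6}| = 4.

4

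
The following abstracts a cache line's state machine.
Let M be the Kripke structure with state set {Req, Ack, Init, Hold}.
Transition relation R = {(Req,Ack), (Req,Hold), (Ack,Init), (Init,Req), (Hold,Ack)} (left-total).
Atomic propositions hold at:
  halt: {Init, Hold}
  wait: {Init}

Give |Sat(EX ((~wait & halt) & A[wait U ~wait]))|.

Sat(~wait) = {Req, Ack, Hold}
Sat(~wait & halt) = {Hold}
A[wait U ~wait]: least fixpoint, start Z0 = Sat(~wait) = {Req, Ack, Hold}, add states in Sat(wait) with every successor in Z. Z1 = {Req, Ack, Init, Hold}; fixed.
Sat(A[wait U ~wait]) = {Req, Ack, Init, Hold}
Sat((~wait & halt) & A[wait U ~wait]) = {Hold}
Sat(EX ((~wait & halt) & A[wait U ~wait])) = {s : some successor in {Hold}} = {Req}
|Sat(EX ((~wait & halt) & A[wait U ~wait]))| = |{Req}| = 1.

1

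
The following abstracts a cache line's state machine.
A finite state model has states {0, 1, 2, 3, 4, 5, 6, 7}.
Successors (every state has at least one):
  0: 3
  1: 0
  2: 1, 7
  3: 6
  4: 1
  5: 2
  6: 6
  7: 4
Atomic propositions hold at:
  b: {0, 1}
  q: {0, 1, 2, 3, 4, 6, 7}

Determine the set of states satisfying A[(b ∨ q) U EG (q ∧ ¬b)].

{0, 1, 2, 3, 4, 6, 7}

Sat(b ∨ q) = {0, 1, 2, 3, 4, 6, 7}
Sat(¬b) = {2, 3, 4, 5, 6, 7}
Sat(q ∧ ¬b) = {2, 3, 4, 6, 7}
EG (q ∧ ¬b): greatest fixpoint, start Z0 = {2, 3, 4, 6, 7}, keep only states in Sat with some successor in Z. Z1 = {2, 3, 6, 7}; Z2 = {2, 3, 6}; Z3 = {3, 6}; fixed.
Sat(EG (q ∧ ¬b)) = {3, 6}
A[(b ∨ q) U EG (q ∧ ¬b)]: least fixpoint, start Z0 = Sat(EG (q ∧ ¬b)) = {3, 6}, add states in Sat(b ∨ q) with every successor in Z. Z1 = {0, 3, 6}; Z2 = {0, 1, 3, 6}; Z3 = {0, 1, 3, 4, 6}; Z4 = {0, 1, 3, 4, 6, 7}; Z5 = {0, 1, 2, 3, 4, 6, 7}; fixed.
Sat(A[(b ∨ q) U EG (q ∧ ¬b)]) = {0, 1, 2, 3, 4, 6, 7}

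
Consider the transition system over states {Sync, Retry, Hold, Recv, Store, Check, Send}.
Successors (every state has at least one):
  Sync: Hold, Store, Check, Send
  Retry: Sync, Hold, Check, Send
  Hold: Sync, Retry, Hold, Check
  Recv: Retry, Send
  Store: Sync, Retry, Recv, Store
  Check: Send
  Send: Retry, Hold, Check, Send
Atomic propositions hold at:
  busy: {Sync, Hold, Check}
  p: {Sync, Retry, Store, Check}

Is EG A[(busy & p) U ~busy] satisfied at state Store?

Sat(busy & p) = {Sync, Check}
Sat(~busy) = {Retry, Recv, Store, Send}
A[(busy & p) U ~busy]: least fixpoint, start Z0 = Sat(~busy) = {Retry, Recv, Store, Send}, add states in Sat(busy & p) with every successor in Z. Z1 = {Retry, Recv, Store, Check, Send}; fixed.
Sat(A[(busy & p) U ~busy]) = {Retry, Recv, Store, Check, Send}
EG A[(busy & p) U ~busy]: greatest fixpoint, start Z0 = {Retry, Recv, Store, Check, Send}, keep only states in Sat with some successor in Z. Already a fixed point.
Sat(EG A[(busy & p) U ~busy]) = {Retry, Recv, Store, Check, Send}
Store ∈ Sat(EG A[(busy & p) U ~busy]) = {Retry, Recv, Store, Check, Send}, so the formula holds at Store.

Yes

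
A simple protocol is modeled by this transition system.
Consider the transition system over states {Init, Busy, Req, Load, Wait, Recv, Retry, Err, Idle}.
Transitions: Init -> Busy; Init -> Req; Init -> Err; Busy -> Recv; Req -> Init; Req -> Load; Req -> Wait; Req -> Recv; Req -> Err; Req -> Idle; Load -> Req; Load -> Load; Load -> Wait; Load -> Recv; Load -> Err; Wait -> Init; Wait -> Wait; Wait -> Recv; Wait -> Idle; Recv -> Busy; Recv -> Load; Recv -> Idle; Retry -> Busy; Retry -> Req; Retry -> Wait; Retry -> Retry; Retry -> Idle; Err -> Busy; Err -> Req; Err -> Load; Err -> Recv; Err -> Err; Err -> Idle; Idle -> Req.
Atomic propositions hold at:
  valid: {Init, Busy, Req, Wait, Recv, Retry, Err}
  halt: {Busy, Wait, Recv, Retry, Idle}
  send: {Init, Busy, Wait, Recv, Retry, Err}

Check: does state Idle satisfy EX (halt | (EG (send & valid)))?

No

Sat(send & valid) = {Init, Busy, Wait, Recv, Retry, Err}
EG (send & valid): greatest fixpoint, start Z0 = {Init, Busy, Wait, Recv, Retry, Err}, keep only states in Sat with some successor in Z. Already a fixed point.
Sat(EG (send & valid)) = {Init, Busy, Wait, Recv, Retry, Err}
Sat(halt | (EG (send & valid))) = {Init, Busy, Wait, Recv, Retry, Err, Idle}
Sat(EX (halt | (EG (send & valid)))) = {s : some successor in {Init, Busy, Wait, Recv, Retry, Err, Idle}} = {Init, Busy, Req, Load, Wait, Recv, Retry, Err}
Idle ∉ Sat(EX (halt | (EG (send & valid)))) = {Init, Busy, Req, Load, Wait, Recv, Retry, Err}, so the formula does not hold at Idle.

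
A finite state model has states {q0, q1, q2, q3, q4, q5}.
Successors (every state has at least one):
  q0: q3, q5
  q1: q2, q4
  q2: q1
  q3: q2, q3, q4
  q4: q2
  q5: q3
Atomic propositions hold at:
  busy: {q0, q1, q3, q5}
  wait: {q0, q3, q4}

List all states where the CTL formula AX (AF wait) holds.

{q0, q5}

AF wait: least fixpoint, start Z0 = {q0, q3, q4}, add states with every successor in Z. Z1 = {q0, q3, q4, q5}; fixed.
Sat(AF wait) = {q0, q3, q4, q5}
Sat(AX (AF wait)) = {s : every successor in {q0, q3, q4, q5}} = {q0, q5}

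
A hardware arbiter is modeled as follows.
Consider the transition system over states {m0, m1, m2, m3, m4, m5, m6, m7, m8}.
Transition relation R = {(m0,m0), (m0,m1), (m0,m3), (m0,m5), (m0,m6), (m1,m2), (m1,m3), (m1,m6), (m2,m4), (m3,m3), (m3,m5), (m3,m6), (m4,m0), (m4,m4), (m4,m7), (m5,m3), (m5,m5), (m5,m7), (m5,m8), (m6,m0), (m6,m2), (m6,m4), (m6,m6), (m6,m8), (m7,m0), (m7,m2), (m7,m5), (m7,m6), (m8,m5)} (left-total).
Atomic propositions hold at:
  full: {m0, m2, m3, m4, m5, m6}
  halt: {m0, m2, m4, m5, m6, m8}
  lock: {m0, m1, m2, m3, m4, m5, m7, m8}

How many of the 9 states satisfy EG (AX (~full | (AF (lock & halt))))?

2

Sat(~full) = {m1, m7, m8}
Sat(lock & halt) = {m0, m2, m4, m5, m8}
AF (lock & halt): least fixpoint, start Z0 = {m0, m2, m4, m5, m8}, add states with every successor in Z. Already a fixed point.
Sat(AF (lock & halt)) = {m0, m2, m4, m5, m8}
Sat(~full | (AF (lock & halt))) = {m0, m1, m2, m4, m5, m7, m8}
Sat(AX (~full | (AF (lock & halt)))) = {s : every successor in {m0, m1, m2, m4, m5, m7, m8}} = {m2, m4, m8}
EG (AX (~full | (AF (lock & halt)))): greatest fixpoint, start Z0 = {m2, m4, m8}, keep only states in Sat with some successor in Z. Z1 = {m2, m4}; fixed.
Sat(EG (AX (~full | (AF (lock & halt))))) = {m2, m4}
|Sat(EG (AX (~full | (AF (lock & halt)))))| = |{m2, m4}| = 2.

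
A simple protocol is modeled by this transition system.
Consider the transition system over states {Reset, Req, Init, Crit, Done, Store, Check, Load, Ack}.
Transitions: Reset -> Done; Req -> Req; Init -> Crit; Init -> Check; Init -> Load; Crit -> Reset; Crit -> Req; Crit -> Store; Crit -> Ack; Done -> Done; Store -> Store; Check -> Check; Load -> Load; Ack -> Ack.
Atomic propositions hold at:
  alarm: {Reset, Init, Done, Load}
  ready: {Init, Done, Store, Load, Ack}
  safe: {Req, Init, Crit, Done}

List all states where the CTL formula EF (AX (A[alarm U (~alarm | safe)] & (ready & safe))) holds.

Sat(~alarm) = {Req, Crit, Store, Check, Ack}
Sat(~alarm | safe) = {Req, Init, Crit, Done, Store, Check, Ack}
A[alarm U (~alarm | safe)]: least fixpoint, start Z0 = Sat((~alarm | safe)) = {Req, Init, Crit, Done, Store, Check, Ack}, add states in Sat(alarm) with every successor in Z. Z1 = {Reset, Req, Init, Crit, Done, Store, Check, Ack}; fixed.
Sat(A[alarm U (~alarm | safe)]) = {Reset, Req, Init, Crit, Done, Store, Check, Ack}
Sat(ready & safe) = {Init, Done}
Sat(A[alarm U (~alarm | safe)] & (ready & safe)) = {Init, Done}
Sat(AX (A[alarm U (~alarm | safe)] & (ready & safe))) = {s : every successor in {Init, Done}} = {Reset, Done}
EF (AX (A[alarm U (~alarm | safe)] & (ready & safe))): least fixpoint, start Z0 = {Reset, Done}, add states with some successor in Z. Z1 = {Reset, Crit, Done}; Z2 = {Reset, Init, Crit, Done}; fixed.
Sat(EF (AX (A[alarm U (~alarm | safe)] & (ready & safe)))) = {Reset, Init, Crit, Done}

{Reset, Init, Crit, Done}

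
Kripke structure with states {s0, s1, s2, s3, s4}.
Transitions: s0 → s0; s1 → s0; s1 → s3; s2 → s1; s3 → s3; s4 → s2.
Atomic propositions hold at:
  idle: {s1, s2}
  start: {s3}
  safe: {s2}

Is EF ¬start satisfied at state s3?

Sat(¬start) = {s0, s1, s2, s4}
EF ¬start: least fixpoint, start Z0 = {s0, s1, s2, s4}, add states with some successor in Z. Already a fixed point.
Sat(EF ¬start) = {s0, s1, s2, s4}
s3 ∉ Sat(EF ¬start) = {s0, s1, s2, s4}, so the formula does not hold at s3.

No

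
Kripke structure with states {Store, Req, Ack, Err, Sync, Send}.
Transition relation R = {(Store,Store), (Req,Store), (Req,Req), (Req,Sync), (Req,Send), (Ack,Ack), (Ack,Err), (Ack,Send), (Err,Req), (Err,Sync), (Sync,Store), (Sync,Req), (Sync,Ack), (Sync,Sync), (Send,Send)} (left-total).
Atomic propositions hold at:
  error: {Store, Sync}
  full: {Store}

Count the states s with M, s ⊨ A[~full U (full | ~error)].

5

Sat(~full) = {Req, Ack, Err, Sync, Send}
Sat(~error) = {Req, Ack, Err, Send}
Sat(full | ~error) = {Store, Req, Ack, Err, Send}
A[~full U (full | ~error)]: least fixpoint, start Z0 = Sat((full | ~error)) = {Store, Req, Ack, Err, Send}, add states in Sat(~full) with every successor in Z. Already a fixed point.
Sat(A[~full U (full | ~error)]) = {Store, Req, Ack, Err, Send}
|Sat(A[~full U (full | ~error)])| = |{Store, Req, Ack, Err, Send}| = 5.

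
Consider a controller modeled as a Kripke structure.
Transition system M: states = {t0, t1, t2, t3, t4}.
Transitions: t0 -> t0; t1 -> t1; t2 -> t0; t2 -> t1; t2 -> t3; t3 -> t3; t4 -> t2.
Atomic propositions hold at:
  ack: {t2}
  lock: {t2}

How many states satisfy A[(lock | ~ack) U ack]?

2

Sat(~ack) = {t0, t1, t3, t4}
Sat(lock | ~ack) = {t0, t1, t2, t3, t4}
A[(lock | ~ack) U ack]: least fixpoint, start Z0 = Sat(ack) = {t2}, add states in Sat(lock | ~ack) with every successor in Z. Z1 = {t2, t4}; fixed.
Sat(A[(lock | ~ack) U ack]) = {t2, t4}
|Sat(A[(lock | ~ack) U ack])| = |{t2, t4}| = 2.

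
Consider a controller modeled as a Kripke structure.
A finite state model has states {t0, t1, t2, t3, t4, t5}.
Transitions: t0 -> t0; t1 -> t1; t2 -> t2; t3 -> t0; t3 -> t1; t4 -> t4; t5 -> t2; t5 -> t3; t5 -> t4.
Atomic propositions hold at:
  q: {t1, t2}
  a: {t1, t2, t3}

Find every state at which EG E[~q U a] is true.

Sat(~q) = {t0, t3, t4, t5}
E[~q U a]: least fixpoint, start Z0 = Sat(a) = {t1, t2, t3}, add states in Sat(~q) with some successor in Z. Z1 = {t1, t2, t3, t5}; fixed.
Sat(E[~q U a]) = {t1, t2, t3, t5}
EG E[~q U a]: greatest fixpoint, start Z0 = {t1, t2, t3, t5}, keep only states in Sat with some successor in Z. Already a fixed point.
Sat(EG E[~q U a]) = {t1, t2, t3, t5}

{t1, t2, t3, t5}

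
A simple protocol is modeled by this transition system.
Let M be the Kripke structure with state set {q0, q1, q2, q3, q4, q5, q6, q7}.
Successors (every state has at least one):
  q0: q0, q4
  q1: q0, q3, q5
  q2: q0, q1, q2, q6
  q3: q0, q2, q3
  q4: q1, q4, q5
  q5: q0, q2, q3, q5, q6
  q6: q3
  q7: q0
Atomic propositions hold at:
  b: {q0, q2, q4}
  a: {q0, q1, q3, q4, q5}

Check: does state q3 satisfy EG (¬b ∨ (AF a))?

Yes

Sat(¬b) = {q1, q3, q5, q6, q7}
AF a: least fixpoint, start Z0 = {q0, q1, q3, q4, q5}, add states with every successor in Z. Z1 = {q0, q1, q3, q4, q5, q6, q7}; fixed.
Sat(AF a) = {q0, q1, q3, q4, q5, q6, q7}
Sat(¬b ∨ (AF a)) = {q0, q1, q3, q4, q5, q6, q7}
EG (¬b ∨ (AF a)): greatest fixpoint, start Z0 = {q0, q1, q3, q4, q5, q6, q7}, keep only states in Sat with some successor in Z. Already a fixed point.
Sat(EG (¬b ∨ (AF a))) = {q0, q1, q3, q4, q5, q6, q7}
q3 ∈ Sat(EG (¬b ∨ (AF a))) = {q0, q1, q3, q4, q5, q6, q7}, so the formula holds at q3.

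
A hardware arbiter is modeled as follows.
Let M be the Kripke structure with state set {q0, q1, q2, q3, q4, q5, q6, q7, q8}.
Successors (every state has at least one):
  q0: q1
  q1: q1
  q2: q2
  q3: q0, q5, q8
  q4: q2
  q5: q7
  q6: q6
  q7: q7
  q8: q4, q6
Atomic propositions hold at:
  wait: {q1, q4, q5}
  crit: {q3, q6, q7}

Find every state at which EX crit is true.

{q5, q6, q7, q8}

Sat(EX crit) = {s : some successor in {q3, q6, q7}} = {q5, q6, q7, q8}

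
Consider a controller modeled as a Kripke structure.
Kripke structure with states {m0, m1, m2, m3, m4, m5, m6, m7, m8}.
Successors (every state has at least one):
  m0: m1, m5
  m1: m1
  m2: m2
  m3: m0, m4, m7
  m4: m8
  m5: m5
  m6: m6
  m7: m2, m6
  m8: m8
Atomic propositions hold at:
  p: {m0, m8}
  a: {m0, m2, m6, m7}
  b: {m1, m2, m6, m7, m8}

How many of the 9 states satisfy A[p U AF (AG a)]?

3

AG a: greatest fixpoint, start Z0 = {m0, m2, m6, m7}, keep only states in Sat with every successor in Z. Z1 = {m2, m6, m7}; fixed.
Sat(AG a) = {m2, m6, m7}
AF (AG a): least fixpoint, start Z0 = {m2, m6, m7}, add states with every successor in Z. Already a fixed point.
Sat(AF (AG a)) = {m2, m6, m7}
A[p U AF (AG a)]: least fixpoint, start Z0 = Sat(AF (AG a)) = {m2, m6, m7}, add states in Sat(p) with every successor in Z. Already a fixed point.
Sat(A[p U AF (AG a)]) = {m2, m6, m7}
|Sat(A[p U AF (AG a)])| = |{m2, m6, m7}| = 3.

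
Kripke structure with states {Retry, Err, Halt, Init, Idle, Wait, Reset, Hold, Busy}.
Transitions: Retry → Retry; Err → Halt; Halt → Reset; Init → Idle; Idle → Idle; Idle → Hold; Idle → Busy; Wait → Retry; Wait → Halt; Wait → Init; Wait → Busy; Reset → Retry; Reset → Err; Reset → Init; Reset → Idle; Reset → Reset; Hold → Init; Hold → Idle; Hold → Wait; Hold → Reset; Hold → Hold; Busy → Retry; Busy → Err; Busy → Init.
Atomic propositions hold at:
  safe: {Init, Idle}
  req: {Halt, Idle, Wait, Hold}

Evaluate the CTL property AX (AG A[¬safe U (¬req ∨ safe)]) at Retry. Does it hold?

Yes

Sat(¬safe) = {Retry, Err, Halt, Wait, Reset, Hold, Busy}
Sat(¬req) = {Retry, Err, Init, Reset, Busy}
Sat(¬req ∨ safe) = {Retry, Err, Init, Idle, Reset, Busy}
A[¬safe U (¬req ∨ safe)]: least fixpoint, start Z0 = Sat((¬req ∨ safe)) = {Retry, Err, Init, Idle, Reset, Busy}, add states in Sat(¬safe) with every successor in Z. Z1 = {Retry, Err, Halt, Init, Idle, Reset, Busy}; Z2 = {Retry, Err, Halt, Init, Idle, Wait, Reset, Busy}; fixed.
Sat(A[¬safe U (¬req ∨ safe)]) = {Retry, Err, Halt, Init, Idle, Wait, Reset, Busy}
AG A[¬safe U (¬req ∨ safe)]: greatest fixpoint, start Z0 = {Retry, Err, Halt, Init, Idle, Wait, Reset, Busy}, keep only states in Sat with every successor in Z. Z1 = {Retry, Err, Halt, Init, Wait, Reset, Busy}; Z2 = {Retry, Err, Halt, Wait, Busy}; Z3 = {Retry, Err}; Z4 = {Retry}; fixed.
Sat(AG A[¬safe U (¬req ∨ safe)]) = {Retry}
Sat(AX (AG A[¬safe U (¬req ∨ safe)])) = {s : every successor in {Retry}} = {Retry}
Retry ∈ Sat(AX (AG A[¬safe U (¬req ∨ safe)])) = {Retry}, so the formula holds at Retry.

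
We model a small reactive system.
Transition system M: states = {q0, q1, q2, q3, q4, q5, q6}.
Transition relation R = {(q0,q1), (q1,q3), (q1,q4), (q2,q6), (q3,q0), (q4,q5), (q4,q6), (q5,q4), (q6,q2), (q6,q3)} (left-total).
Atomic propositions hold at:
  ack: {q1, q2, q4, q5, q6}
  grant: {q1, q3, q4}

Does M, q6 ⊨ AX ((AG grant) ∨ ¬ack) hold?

AG grant: greatest fixpoint, start Z0 = {q1, q3, q4}, keep only states in Sat with every successor in Z. Z1 = {q1}; Z2 = ∅; fixed.
Sat(AG grant) = ∅
Sat(¬ack) = {q0, q3}
Sat((AG grant) ∨ ¬ack) = {q0, q3}
Sat(AX ((AG grant) ∨ ¬ack)) = {s : every successor in {q0, q3}} = {q3}
q6 ∉ Sat(AX ((AG grant) ∨ ¬ack)) = {q3}, so the formula does not hold at q6.

No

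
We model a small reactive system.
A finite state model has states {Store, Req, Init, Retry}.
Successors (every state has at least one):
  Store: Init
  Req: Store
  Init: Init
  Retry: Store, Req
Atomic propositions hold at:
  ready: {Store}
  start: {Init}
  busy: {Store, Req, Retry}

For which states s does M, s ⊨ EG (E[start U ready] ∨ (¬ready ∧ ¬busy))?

E[start U ready]: least fixpoint, start Z0 = Sat(ready) = {Store}, add states in Sat(start) with some successor in Z. Already a fixed point.
Sat(E[start U ready]) = {Store}
Sat(¬ready) = {Req, Init, Retry}
Sat(¬busy) = {Init}
Sat(¬ready ∧ ¬busy) = {Init}
Sat(E[start U ready] ∨ (¬ready ∧ ¬busy)) = {Store, Init}
EG (E[start U ready] ∨ (¬ready ∧ ¬busy)): greatest fixpoint, start Z0 = {Store, Init}, keep only states in Sat with some successor in Z. Already a fixed point.
Sat(EG (E[start U ready] ∨ (¬ready ∧ ¬busy))) = {Store, Init}

{Store, Init}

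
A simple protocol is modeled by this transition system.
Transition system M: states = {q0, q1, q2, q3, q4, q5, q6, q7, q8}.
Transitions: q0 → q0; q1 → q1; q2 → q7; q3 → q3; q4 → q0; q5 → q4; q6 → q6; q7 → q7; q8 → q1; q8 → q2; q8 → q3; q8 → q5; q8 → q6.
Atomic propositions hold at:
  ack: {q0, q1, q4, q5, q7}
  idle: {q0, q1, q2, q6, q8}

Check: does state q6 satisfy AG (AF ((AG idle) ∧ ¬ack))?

AG idle: greatest fixpoint, start Z0 = {q0, q1, q2, q6, q8}, keep only states in Sat with every successor in Z. Z1 = {q0, q1, q6}; fixed.
Sat(AG idle) = {q0, q1, q6}
Sat(¬ack) = {q2, q3, q6, q8}
Sat((AG idle) ∧ ¬ack) = {q6}
AF ((AG idle) ∧ ¬ack): least fixpoint, start Z0 = {q6}, add states with every successor in Z. Already a fixed point.
Sat(AF ((AG idle) ∧ ¬ack)) = {q6}
AG (AF ((AG idle) ∧ ¬ack)): greatest fixpoint, start Z0 = {q6}, keep only states in Sat with every successor in Z. Already a fixed point.
Sat(AG (AF ((AG idle) ∧ ¬ack))) = {q6}
q6 ∈ Sat(AG (AF ((AG idle) ∧ ¬ack))) = {q6}, so the formula holds at q6.

Yes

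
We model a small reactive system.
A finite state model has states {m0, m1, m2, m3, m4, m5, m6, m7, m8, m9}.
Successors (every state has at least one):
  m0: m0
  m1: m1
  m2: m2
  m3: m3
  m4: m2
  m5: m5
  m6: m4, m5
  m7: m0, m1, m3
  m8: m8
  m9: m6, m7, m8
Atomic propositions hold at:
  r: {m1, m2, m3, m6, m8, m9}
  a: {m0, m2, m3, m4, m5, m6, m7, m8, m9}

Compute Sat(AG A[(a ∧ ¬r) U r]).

Sat(¬r) = {m0, m4, m5, m7}
Sat(a ∧ ¬r) = {m0, m4, m5, m7}
A[(a ∧ ¬r) U r]: least fixpoint, start Z0 = Sat(r) = {m1, m2, m3, m6, m8, m9}, add states in Sat(a ∧ ¬r) with every successor in Z. Z1 = {m1, m2, m3, m4, m6, m8, m9}; fixed.
Sat(A[(a ∧ ¬r) U r]) = {m1, m2, m3, m4, m6, m8, m9}
AG A[(a ∧ ¬r) U r]: greatest fixpoint, start Z0 = {m1, m2, m3, m4, m6, m8, m9}, keep only states in Sat with every successor in Z. Z1 = {m1, m2, m3, m4, m8}; fixed.
Sat(AG A[(a ∧ ¬r) U r]) = {m1, m2, m3, m4, m8}

{m1, m2, m3, m4, m8}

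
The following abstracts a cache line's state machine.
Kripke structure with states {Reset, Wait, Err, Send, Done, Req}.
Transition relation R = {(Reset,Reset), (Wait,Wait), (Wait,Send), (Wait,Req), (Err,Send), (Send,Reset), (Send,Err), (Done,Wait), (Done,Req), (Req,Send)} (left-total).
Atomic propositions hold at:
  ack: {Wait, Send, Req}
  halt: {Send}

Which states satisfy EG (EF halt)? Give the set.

EF halt: least fixpoint, start Z0 = {Send}, add states with some successor in Z. Z1 = {Wait, Err, Send, Req}; Z2 = {Wait, Err, Send, Done, Req}; fixed.
Sat(EF halt) = {Wait, Err, Send, Done, Req}
EG (EF halt): greatest fixpoint, start Z0 = {Wait, Err, Send, Done, Req}, keep only states in Sat with some successor in Z. Already a fixed point.
Sat(EG (EF halt)) = {Wait, Err, Send, Done, Req}

{Wait, Err, Send, Done, Req}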